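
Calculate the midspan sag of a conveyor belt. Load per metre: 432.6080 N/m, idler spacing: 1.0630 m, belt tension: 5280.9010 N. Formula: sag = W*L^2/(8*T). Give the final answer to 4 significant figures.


sag = 432.6080 * 1.0630^2 / (8 * 5280.9010)
sag = 0.01157 m


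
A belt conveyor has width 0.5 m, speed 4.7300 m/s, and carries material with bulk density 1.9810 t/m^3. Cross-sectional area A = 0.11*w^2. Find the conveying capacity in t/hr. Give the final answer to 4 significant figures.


A = 0.11 * 0.5^2 = 0.0275 m^2
C = 0.0275 * 4.7300 * 1.9810 * 3600
C = 927.6 t/hr


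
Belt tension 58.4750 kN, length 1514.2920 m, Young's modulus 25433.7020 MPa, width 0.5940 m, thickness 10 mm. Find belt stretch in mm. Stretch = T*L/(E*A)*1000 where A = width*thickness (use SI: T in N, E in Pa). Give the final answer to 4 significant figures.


A = 0.5940 * 0.01 = 0.00594 m^2
Stretch = 58.4750*1000 * 1514.2920 / (25433.7020e6 * 0.00594) * 1000
Stretch = 586.1 mm


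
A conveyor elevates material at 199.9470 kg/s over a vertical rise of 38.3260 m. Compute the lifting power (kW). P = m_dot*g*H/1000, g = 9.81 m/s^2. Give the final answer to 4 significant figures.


P = 199.9470 * 9.81 * 38.3260 / 1000
P = 75.18 kW


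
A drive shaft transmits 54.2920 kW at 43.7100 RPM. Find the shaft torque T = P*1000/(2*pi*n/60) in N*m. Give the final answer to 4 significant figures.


omega = 2*pi*43.7100/60 = 4.5773 rad/s
T = 54.2920*1000 / 4.5773
T = 11860 N*m


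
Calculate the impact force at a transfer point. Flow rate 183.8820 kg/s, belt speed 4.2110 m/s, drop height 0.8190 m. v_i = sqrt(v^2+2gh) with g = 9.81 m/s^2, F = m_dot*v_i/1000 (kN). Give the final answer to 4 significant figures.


v_i = sqrt(4.2110^2 + 2*9.81*0.8190) = 5.81389 m/s
F = 183.8820 * 5.81389 / 1000
F = 1.069 kN


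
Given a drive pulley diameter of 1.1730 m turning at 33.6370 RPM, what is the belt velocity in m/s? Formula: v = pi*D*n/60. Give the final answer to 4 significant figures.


v = pi * 1.1730 * 33.6370 / 60
v = 2.066 m/s


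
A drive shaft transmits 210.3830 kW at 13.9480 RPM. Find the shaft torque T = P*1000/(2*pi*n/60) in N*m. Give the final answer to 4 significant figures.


omega = 2*pi*13.9480/60 = 1.46063 rad/s
T = 210.3830*1000 / 1.46063
T = 144000 N*m


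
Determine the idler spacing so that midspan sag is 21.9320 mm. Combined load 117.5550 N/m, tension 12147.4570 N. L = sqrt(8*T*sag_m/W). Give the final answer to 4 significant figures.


sag = 21.9320/1000 = 0.021932 m
L = sqrt(8 * 12147.4570 * 0.021932 / 117.5550)
L = 4.258 m


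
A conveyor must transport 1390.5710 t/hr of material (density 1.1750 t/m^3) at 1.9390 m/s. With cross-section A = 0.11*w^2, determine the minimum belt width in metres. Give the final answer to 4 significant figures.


A_req = 1390.5710 / (1.9390 * 1.1750 * 3600) = 0.169541 m^2
w = sqrt(0.169541 / 0.11)
w = 1.241 m


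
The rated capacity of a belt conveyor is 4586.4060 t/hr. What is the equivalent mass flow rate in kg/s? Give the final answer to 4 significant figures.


m_dot = 4586.4060 * 1000 / 3600
m_dot = 1274 kg/s


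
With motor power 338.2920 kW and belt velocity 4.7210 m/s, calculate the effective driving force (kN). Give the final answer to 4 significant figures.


Te = P / v = 338.2920 / 4.7210
Te = 71.66 kN


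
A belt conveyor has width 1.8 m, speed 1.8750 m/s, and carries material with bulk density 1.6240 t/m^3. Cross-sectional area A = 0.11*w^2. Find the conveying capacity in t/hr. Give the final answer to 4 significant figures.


A = 0.11 * 1.8^2 = 0.3564 m^2
C = 0.3564 * 1.8750 * 1.6240 * 3600
C = 3907 t/hr


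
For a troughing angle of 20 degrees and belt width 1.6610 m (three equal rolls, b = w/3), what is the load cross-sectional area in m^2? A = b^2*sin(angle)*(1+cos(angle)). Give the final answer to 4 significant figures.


b = 1.6610/3 = 0.553667 m
A = 0.553667^2 * sin(20 deg) * (1 + cos(20 deg))
A = 0.2034 m^2


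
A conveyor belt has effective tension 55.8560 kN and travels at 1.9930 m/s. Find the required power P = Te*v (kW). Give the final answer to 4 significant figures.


P = Te * v = 55.8560 * 1.9930
P = 111.3 kW


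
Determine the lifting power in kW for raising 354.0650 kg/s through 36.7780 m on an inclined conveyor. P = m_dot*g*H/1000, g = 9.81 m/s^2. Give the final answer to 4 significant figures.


P = 354.0650 * 9.81 * 36.7780 / 1000
P = 127.7 kW


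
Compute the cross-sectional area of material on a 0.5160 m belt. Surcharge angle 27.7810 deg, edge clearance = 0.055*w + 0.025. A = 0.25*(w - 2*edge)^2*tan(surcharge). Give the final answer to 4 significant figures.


edge = 0.055*0.5160 + 0.025 = 0.05338 m
ew = 0.5160 - 2*0.05338 = 0.40924 m
A = 0.25 * 0.40924^2 * tan(27.7810 deg)
A = 0.02206 m^2


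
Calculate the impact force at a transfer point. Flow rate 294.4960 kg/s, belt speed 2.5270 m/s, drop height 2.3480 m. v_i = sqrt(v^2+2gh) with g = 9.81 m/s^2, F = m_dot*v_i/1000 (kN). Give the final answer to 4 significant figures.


v_i = sqrt(2.5270^2 + 2*9.81*2.3480) = 7.24248 m/s
F = 294.4960 * 7.24248 / 1000
F = 2.133 kN


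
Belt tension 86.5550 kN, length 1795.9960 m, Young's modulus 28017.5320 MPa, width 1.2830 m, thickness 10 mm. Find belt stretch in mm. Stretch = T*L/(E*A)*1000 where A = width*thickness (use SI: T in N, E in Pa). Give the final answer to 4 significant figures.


A = 1.2830 * 0.01 = 0.01283 m^2
Stretch = 86.5550*1000 * 1795.9960 / (28017.5320e6 * 0.01283) * 1000
Stretch = 432.5 mm


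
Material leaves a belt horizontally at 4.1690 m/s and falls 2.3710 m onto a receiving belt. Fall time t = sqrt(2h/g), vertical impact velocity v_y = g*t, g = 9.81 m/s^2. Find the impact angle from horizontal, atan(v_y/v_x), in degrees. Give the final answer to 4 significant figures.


t = sqrt(2*2.3710/9.81) = 0.695258 s
v_y = 9.81 * 0.695258 = 6.82048 m/s
angle = atan(6.82048 / 4.1690) = 58.56 deg


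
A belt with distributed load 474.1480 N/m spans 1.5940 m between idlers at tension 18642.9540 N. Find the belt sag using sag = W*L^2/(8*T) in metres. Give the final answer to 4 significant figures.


sag = 474.1480 * 1.5940^2 / (8 * 18642.9540)
sag = 0.008078 m


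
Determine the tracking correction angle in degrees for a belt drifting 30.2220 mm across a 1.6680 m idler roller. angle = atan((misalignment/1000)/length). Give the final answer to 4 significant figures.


misalign_m = 30.2220 / 1000 = 0.030222 m
angle = atan(0.030222 / 1.6680)
angle = 1.038 deg


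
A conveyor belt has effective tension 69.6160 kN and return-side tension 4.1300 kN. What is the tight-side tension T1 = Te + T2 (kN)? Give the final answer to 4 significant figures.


T1 = Te + T2 = 69.6160 + 4.1300
T1 = 73.75 kN


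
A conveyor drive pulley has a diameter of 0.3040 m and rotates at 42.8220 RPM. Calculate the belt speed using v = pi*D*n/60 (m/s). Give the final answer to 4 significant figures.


v = pi * 0.3040 * 42.8220 / 60
v = 0.6816 m/s


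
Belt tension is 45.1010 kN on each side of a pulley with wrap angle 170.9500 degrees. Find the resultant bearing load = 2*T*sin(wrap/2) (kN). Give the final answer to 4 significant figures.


F = 2 * 45.1010 * sin(170.9500/2 deg)
F = 89.92 kN


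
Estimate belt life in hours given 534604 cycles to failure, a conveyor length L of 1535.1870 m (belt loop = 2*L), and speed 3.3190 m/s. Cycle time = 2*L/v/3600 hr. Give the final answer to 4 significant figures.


cycle_time = 2 * 1535.1870 / 3.3190 / 3600 = 0.256969 hr
life = 534604 * 0.256969 = 137400 hours


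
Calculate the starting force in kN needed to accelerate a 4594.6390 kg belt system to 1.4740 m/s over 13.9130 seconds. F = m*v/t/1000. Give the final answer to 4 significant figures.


F = 4594.6390 * 1.4740 / 13.9130 / 1000
F = 0.4868 kN


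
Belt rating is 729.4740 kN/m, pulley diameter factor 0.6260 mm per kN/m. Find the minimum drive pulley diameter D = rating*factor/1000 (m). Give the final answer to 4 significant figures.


D = 729.4740 * 0.6260 / 1000
D = 0.4567 m


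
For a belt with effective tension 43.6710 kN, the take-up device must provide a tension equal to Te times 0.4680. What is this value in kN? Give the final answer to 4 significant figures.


T_tu = 43.6710 * 0.4680
T_tu = 20.44 kN


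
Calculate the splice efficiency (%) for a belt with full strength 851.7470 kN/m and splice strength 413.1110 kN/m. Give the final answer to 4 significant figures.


Eff = 413.1110 / 851.7470 * 100
Eff = 48.50 %


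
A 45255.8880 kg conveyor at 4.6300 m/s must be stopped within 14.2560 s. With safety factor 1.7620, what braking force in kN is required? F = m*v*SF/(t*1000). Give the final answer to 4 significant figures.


F = 45255.8880 * 4.6300 / 14.2560 * 1.7620 / 1000
F = 25.90 kN


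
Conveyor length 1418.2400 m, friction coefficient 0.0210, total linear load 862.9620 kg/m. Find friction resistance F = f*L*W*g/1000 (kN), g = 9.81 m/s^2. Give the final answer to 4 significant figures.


F = 0.0210 * 1418.2400 * 862.9620 * 9.81 / 1000
F = 252.1 kN


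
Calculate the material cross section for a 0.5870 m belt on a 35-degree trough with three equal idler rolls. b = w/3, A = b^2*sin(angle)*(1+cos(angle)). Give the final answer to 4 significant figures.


b = 0.5870/3 = 0.195667 m
A = 0.195667^2 * sin(35 deg) * (1 + cos(35 deg))
A = 0.03995 m^2


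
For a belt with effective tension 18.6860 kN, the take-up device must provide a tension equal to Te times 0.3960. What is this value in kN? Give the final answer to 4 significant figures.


T_tu = 18.6860 * 0.3960
T_tu = 7.400 kN


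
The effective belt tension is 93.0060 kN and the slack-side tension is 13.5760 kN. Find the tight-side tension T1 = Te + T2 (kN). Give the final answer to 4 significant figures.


T1 = Te + T2 = 93.0060 + 13.5760
T1 = 106.6 kN


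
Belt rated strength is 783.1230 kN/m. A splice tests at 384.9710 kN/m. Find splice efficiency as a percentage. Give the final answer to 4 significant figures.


Eff = 384.9710 / 783.1230 * 100
Eff = 49.16 %


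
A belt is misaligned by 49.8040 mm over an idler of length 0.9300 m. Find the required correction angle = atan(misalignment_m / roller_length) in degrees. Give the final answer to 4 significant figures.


misalign_m = 49.8040 / 1000 = 0.049804 m
angle = atan(0.049804 / 0.9300)
angle = 3.065 deg


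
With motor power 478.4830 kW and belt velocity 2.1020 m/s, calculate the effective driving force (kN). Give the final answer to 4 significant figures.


Te = P / v = 478.4830 / 2.1020
Te = 227.6 kN


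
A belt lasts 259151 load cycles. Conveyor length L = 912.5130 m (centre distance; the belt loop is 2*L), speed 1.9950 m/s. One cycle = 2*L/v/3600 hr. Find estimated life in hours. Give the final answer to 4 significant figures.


cycle_time = 2 * 912.5130 / 1.9950 / 3600 = 0.254111 hr
life = 259151 * 0.254111 = 65850 hours


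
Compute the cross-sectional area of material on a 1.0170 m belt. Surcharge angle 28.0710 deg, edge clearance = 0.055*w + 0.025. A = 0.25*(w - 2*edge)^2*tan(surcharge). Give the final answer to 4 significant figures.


edge = 0.055*1.0170 + 0.025 = 0.080935 m
ew = 1.0170 - 2*0.080935 = 0.85513 m
A = 0.25 * 0.85513^2 * tan(28.0710 deg)
A = 0.09749 m^2


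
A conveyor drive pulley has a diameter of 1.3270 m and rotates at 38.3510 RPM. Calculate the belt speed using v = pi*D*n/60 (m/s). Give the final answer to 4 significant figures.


v = pi * 1.3270 * 38.3510 / 60
v = 2.665 m/s


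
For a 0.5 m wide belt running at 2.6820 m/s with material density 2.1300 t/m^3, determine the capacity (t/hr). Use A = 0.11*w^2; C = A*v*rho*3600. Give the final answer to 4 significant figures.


A = 0.11 * 0.5^2 = 0.0275 m^2
C = 0.0275 * 2.6820 * 2.1300 * 3600
C = 565.6 t/hr


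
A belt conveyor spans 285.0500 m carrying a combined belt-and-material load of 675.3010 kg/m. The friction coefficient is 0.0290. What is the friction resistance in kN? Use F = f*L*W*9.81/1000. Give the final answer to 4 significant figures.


F = 0.0290 * 285.0500 * 675.3010 * 9.81 / 1000
F = 54.76 kN


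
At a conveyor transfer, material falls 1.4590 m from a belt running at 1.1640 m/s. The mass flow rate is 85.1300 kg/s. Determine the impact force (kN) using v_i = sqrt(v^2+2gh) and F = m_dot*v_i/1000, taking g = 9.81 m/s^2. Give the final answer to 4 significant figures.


v_i = sqrt(1.1640^2 + 2*9.81*1.4590) = 5.47544 m/s
F = 85.1300 * 5.47544 / 1000
F = 0.4661 kN


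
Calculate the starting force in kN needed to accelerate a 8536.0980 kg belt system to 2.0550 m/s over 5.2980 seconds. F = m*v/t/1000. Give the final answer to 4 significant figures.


F = 8536.0980 * 2.0550 / 5.2980 / 1000
F = 3.311 kN


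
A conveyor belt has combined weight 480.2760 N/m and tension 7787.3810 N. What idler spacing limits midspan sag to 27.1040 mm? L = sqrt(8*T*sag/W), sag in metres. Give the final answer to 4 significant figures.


sag = 27.1040/1000 = 0.027104 m
L = sqrt(8 * 7787.3810 * 0.027104 / 480.2760)
L = 1.875 m


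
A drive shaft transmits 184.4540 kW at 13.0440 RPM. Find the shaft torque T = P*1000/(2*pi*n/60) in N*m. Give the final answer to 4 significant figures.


omega = 2*pi*13.0440/60 = 1.36596 rad/s
T = 184.4540*1000 / 1.36596
T = 135000 N*m


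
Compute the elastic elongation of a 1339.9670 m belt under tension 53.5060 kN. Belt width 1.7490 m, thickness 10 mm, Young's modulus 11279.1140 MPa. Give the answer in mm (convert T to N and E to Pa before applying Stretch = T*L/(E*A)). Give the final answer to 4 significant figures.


A = 1.7490 * 0.01 = 0.01749 m^2
Stretch = 53.5060*1000 * 1339.9670 / (11279.1140e6 * 0.01749) * 1000
Stretch = 363.4 mm


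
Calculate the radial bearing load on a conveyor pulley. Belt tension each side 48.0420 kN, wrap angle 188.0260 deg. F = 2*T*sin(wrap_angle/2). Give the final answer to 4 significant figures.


F = 2 * 48.0420 * sin(188.0260/2 deg)
F = 95.85 kN


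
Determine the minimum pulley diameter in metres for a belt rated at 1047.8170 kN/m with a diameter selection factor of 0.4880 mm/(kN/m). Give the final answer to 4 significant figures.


D = 1047.8170 * 0.4880 / 1000
D = 0.5113 m


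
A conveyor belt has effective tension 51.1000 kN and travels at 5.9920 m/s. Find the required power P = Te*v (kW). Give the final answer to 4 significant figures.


P = Te * v = 51.1000 * 5.9920
P = 306.2 kW


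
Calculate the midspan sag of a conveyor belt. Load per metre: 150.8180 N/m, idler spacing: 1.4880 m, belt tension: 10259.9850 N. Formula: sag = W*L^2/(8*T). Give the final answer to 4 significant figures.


sag = 150.8180 * 1.4880^2 / (8 * 10259.9850)
sag = 0.004068 m


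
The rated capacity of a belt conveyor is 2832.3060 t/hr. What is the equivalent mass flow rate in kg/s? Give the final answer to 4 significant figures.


m_dot = 2832.3060 * 1000 / 3600
m_dot = 786.8 kg/s


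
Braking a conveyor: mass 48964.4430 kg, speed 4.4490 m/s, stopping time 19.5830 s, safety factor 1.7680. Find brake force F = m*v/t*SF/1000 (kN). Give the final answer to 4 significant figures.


F = 48964.4430 * 4.4490 / 19.5830 * 1.7680 / 1000
F = 19.67 kN


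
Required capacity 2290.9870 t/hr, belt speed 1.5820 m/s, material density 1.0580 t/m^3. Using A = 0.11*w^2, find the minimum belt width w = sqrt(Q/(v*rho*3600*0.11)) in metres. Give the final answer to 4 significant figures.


A_req = 2290.9870 / (1.5820 * 1.0580 * 3600) = 0.380214 m^2
w = sqrt(0.380214 / 0.11)
w = 1.859 m


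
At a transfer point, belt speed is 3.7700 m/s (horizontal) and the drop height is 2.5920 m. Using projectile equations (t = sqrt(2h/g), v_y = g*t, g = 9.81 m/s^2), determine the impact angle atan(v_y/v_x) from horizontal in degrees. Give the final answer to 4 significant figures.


t = sqrt(2*2.5920/9.81) = 0.726939 s
v_y = 9.81 * 0.726939 = 7.13127 m/s
angle = atan(7.13127 / 3.7700) = 62.14 deg


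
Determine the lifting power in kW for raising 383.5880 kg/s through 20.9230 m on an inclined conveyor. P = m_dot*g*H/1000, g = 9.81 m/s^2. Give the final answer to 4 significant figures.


P = 383.5880 * 9.81 * 20.9230 / 1000
P = 78.73 kW


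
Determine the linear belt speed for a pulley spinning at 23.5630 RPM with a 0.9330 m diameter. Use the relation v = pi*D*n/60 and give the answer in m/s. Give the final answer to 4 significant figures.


v = pi * 0.9330 * 23.5630 / 60
v = 1.151 m/s


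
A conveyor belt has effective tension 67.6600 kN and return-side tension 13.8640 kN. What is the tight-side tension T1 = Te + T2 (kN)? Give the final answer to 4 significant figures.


T1 = Te + T2 = 67.6600 + 13.8640
T1 = 81.52 kN


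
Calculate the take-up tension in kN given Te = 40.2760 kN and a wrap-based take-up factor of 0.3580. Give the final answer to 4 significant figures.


T_tu = 40.2760 * 0.3580
T_tu = 14.42 kN


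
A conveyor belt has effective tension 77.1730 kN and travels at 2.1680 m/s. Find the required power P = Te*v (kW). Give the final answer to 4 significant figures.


P = Te * v = 77.1730 * 2.1680
P = 167.3 kW


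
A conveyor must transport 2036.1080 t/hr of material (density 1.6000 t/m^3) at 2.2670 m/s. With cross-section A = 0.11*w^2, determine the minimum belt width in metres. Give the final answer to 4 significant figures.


A_req = 2036.1080 / (2.2670 * 1.6000 * 3600) = 0.155929 m^2
w = sqrt(0.155929 / 0.11)
w = 1.191 m


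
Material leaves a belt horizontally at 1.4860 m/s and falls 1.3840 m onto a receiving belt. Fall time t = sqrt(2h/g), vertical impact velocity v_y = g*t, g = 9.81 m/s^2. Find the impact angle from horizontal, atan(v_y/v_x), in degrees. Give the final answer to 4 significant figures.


t = sqrt(2*1.3840/9.81) = 0.531188 s
v_y = 9.81 * 0.531188 = 5.21095 m/s
angle = atan(5.21095 / 1.4860) = 74.08 deg


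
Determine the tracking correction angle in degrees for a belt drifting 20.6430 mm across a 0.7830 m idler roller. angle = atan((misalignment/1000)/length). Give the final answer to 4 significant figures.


misalign_m = 20.6430 / 1000 = 0.020643 m
angle = atan(0.020643 / 0.7830)
angle = 1.510 deg


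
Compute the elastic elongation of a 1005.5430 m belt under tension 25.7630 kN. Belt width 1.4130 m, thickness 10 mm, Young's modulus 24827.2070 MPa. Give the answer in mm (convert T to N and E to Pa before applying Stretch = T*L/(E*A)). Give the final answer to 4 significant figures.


A = 1.4130 * 0.01 = 0.01413 m^2
Stretch = 25.7630*1000 * 1005.5430 / (24827.2070e6 * 0.01413) * 1000
Stretch = 73.85 mm


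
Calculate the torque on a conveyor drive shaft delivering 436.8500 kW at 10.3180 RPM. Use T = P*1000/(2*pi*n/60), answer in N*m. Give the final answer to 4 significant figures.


omega = 2*pi*10.3180/60 = 1.0805 rad/s
T = 436.8500*1000 / 1.0805
T = 404300 N*m


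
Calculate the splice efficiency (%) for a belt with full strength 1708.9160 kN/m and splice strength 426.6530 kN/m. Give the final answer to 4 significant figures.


Eff = 426.6530 / 1708.9160 * 100
Eff = 24.97 %


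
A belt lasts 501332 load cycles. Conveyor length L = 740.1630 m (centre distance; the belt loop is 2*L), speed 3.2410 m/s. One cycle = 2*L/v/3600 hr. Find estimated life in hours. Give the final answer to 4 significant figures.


cycle_time = 2 * 740.1630 / 3.2410 / 3600 = 0.126875 hr
life = 501332 * 0.126875 = 63610 hours


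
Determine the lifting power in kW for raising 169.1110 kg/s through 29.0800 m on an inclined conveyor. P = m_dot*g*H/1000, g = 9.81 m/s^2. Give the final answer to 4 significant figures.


P = 169.1110 * 9.81 * 29.0800 / 1000
P = 48.24 kW


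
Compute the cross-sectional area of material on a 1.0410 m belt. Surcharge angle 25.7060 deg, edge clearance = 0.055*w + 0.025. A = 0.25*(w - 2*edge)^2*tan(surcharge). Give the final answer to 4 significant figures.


edge = 0.055*1.0410 + 0.025 = 0.082255 m
ew = 1.0410 - 2*0.082255 = 0.87649 m
A = 0.25 * 0.87649^2 * tan(25.7060 deg)
A = 0.09246 m^2


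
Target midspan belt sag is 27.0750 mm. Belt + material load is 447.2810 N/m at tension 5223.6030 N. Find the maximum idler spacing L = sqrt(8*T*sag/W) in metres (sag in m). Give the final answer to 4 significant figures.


sag = 27.0750/1000 = 0.027075 m
L = sqrt(8 * 5223.6030 * 0.027075 / 447.2810)
L = 1.590 m


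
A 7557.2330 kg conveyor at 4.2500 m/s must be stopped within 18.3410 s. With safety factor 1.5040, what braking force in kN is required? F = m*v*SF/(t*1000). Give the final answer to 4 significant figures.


F = 7557.2330 * 4.2500 / 18.3410 * 1.5040 / 1000
F = 2.634 kN


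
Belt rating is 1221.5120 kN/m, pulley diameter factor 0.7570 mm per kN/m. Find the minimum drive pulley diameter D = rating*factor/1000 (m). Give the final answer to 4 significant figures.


D = 1221.5120 * 0.7570 / 1000
D = 0.9247 m


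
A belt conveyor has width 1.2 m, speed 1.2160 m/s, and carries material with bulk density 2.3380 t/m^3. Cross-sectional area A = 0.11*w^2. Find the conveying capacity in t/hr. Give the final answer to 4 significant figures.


A = 0.11 * 1.2^2 = 0.1584 m^2
C = 0.1584 * 1.2160 * 2.3380 * 3600
C = 1621 t/hr


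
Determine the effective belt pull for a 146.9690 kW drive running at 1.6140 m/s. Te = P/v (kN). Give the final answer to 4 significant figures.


Te = P / v = 146.9690 / 1.6140
Te = 91.06 kN


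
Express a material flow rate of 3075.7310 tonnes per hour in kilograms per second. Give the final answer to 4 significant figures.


m_dot = 3075.7310 * 1000 / 3600
m_dot = 854.4 kg/s


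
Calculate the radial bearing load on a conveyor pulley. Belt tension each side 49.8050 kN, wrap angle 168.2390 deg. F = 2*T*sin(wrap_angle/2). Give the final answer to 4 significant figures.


F = 2 * 49.8050 * sin(168.2390/2 deg)
F = 99.09 kN


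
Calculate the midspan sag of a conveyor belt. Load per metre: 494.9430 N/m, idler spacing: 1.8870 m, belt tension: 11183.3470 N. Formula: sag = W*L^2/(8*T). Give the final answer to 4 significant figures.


sag = 494.9430 * 1.8870^2 / (8 * 11183.3470)
sag = 0.01970 m


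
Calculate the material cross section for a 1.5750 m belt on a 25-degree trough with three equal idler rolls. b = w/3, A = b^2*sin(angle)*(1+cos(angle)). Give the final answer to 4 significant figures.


b = 1.5750/3 = 0.525 m
A = 0.525^2 * sin(25 deg) * (1 + cos(25 deg))
A = 0.2221 m^2


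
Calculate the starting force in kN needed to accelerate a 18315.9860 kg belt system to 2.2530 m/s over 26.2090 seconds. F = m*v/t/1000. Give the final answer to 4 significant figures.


F = 18315.9860 * 2.2530 / 26.2090 / 1000
F = 1.574 kN


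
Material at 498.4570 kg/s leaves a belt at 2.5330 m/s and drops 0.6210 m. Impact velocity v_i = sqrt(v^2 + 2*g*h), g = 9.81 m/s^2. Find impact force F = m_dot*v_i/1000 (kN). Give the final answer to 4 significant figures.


v_i = sqrt(2.5330^2 + 2*9.81*0.6210) = 4.31278 m/s
F = 498.4570 * 4.31278 / 1000
F = 2.150 kN


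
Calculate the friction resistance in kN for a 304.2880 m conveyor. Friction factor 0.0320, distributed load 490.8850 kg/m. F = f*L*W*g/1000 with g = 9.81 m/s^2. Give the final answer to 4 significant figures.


F = 0.0320 * 304.2880 * 490.8850 * 9.81 / 1000
F = 46.89 kN


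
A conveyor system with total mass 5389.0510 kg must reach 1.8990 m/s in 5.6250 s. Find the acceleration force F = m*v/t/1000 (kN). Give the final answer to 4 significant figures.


F = 5389.0510 * 1.8990 / 5.6250 / 1000
F = 1.819 kN


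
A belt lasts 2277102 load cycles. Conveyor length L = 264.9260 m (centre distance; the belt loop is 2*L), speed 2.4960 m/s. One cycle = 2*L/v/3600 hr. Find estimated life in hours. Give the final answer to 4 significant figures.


cycle_time = 2 * 264.9260 / 2.4960 / 3600 = 0.0589668 hr
life = 2277102 * 0.0589668 = 134300 hours


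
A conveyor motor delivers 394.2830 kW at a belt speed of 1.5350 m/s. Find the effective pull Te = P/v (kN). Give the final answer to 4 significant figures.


Te = P / v = 394.2830 / 1.5350
Te = 256.9 kN


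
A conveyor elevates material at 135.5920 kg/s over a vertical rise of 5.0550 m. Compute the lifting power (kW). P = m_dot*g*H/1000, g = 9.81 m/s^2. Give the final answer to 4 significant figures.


P = 135.5920 * 9.81 * 5.0550 / 1000
P = 6.724 kW


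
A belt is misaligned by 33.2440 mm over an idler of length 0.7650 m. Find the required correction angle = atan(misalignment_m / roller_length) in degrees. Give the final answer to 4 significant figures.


misalign_m = 33.2440 / 1000 = 0.033244 m
angle = atan(0.033244 / 0.7650)
angle = 2.488 deg


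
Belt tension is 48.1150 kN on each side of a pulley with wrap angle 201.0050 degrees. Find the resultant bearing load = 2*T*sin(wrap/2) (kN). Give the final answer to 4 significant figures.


F = 2 * 48.1150 * sin(201.0050/2 deg)
F = 94.62 kN


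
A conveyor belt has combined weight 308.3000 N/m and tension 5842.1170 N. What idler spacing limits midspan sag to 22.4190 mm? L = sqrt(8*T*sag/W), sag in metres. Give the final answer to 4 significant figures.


sag = 22.4190/1000 = 0.022419 m
L = sqrt(8 * 5842.1170 * 0.022419 / 308.3000)
L = 1.844 m


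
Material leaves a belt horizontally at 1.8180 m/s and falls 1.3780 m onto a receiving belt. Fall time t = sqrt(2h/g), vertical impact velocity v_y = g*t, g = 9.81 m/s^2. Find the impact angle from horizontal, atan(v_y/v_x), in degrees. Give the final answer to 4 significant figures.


t = sqrt(2*1.3780/9.81) = 0.530036 s
v_y = 9.81 * 0.530036 = 5.19965 m/s
angle = atan(5.19965 / 1.8180) = 70.73 deg


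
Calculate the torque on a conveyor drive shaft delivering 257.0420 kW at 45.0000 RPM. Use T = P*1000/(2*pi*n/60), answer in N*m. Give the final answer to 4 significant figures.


omega = 2*pi*45.0000/60 = 4.71239 rad/s
T = 257.0420*1000 / 4.71239
T = 54550 N*m


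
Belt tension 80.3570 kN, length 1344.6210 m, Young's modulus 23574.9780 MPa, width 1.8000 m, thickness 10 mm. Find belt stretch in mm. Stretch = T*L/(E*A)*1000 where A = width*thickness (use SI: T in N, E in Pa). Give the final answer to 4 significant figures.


A = 1.8000 * 0.01 = 0.01800 m^2
Stretch = 80.3570*1000 * 1344.6210 / (23574.9780e6 * 0.01800) * 1000
Stretch = 254.6 mm


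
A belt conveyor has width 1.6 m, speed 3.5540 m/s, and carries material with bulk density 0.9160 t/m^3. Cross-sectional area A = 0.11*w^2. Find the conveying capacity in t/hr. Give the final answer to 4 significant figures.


A = 0.11 * 1.6^2 = 0.2816 m^2
C = 0.2816 * 3.5540 * 0.9160 * 3600
C = 3300 t/hr


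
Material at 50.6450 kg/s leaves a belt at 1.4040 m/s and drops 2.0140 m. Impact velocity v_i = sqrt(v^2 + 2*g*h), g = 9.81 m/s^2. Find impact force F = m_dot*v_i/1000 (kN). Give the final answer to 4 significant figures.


v_i = sqrt(1.4040^2 + 2*9.81*2.0140) = 6.44095 m/s
F = 50.6450 * 6.44095 / 1000
F = 0.3262 kN


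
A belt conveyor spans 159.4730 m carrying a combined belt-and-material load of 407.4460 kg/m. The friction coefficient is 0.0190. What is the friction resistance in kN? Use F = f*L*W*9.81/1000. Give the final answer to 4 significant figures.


F = 0.0190 * 159.4730 * 407.4460 * 9.81 / 1000
F = 12.11 kN


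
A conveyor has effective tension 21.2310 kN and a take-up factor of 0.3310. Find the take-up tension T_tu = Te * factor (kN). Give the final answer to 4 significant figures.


T_tu = 21.2310 * 0.3310
T_tu = 7.027 kN


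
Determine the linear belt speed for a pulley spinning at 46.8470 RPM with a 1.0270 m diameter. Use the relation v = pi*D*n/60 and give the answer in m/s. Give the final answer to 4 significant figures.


v = pi * 1.0270 * 46.8470 / 60
v = 2.519 m/s


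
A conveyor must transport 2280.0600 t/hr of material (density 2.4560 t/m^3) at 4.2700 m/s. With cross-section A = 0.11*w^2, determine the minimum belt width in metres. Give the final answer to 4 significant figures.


A_req = 2280.0600 / (4.2700 * 2.4560 * 3600) = 0.0603931 m^2
w = sqrt(0.0603931 / 0.11)
w = 0.7410 m


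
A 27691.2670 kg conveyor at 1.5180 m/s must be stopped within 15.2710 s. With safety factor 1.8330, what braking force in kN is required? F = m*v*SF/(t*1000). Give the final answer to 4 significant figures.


F = 27691.2670 * 1.5180 / 15.2710 * 1.8330 / 1000
F = 5.046 kN


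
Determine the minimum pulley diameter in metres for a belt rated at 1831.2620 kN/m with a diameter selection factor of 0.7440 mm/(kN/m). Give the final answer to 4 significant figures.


D = 1831.2620 * 0.7440 / 1000
D = 1.362 m


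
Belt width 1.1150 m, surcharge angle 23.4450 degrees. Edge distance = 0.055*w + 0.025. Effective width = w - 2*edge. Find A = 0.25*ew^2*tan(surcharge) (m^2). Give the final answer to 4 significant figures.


edge = 0.055*1.1150 + 0.025 = 0.086325 m
ew = 1.1150 - 2*0.086325 = 0.94235 m
A = 0.25 * 0.94235^2 * tan(23.4450 deg)
A = 0.09628 m^2


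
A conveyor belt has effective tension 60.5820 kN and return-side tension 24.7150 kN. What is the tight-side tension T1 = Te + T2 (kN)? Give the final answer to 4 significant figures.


T1 = Te + T2 = 60.5820 + 24.7150
T1 = 85.30 kN


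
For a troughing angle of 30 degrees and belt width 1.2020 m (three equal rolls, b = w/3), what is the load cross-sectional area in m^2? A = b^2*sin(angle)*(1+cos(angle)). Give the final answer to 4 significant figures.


b = 1.2020/3 = 0.400667 m
A = 0.400667^2 * sin(30 deg) * (1 + cos(30 deg))
A = 0.1498 m^2


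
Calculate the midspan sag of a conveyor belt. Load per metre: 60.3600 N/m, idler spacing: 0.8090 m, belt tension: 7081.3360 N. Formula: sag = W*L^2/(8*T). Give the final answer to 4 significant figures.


sag = 60.3600 * 0.8090^2 / (8 * 7081.3360)
sag = 0.0006973 m


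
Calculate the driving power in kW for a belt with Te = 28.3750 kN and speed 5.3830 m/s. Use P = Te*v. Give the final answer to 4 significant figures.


P = Te * v = 28.3750 * 5.3830
P = 152.7 kW


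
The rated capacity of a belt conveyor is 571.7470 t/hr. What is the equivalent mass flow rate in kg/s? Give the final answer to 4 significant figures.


m_dot = 571.7470 * 1000 / 3600
m_dot = 158.8 kg/s


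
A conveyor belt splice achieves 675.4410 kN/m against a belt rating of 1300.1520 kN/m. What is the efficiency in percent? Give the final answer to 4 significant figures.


Eff = 675.4410 / 1300.1520 * 100
Eff = 51.95 %


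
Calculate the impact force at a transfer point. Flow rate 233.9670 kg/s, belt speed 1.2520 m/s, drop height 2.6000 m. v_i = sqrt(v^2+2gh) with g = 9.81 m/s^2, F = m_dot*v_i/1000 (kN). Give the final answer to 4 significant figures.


v_i = sqrt(1.2520^2 + 2*9.81*2.6000) = 7.25117 m/s
F = 233.9670 * 7.25117 / 1000
F = 1.697 kN


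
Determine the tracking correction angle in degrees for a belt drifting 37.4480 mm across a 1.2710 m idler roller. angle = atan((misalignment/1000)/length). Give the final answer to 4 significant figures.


misalign_m = 37.4480 / 1000 = 0.037448 m
angle = atan(0.037448 / 1.2710)
angle = 1.688 deg


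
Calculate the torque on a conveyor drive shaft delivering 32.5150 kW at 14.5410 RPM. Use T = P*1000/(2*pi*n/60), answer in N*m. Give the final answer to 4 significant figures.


omega = 2*pi*14.5410/60 = 1.52273 rad/s
T = 32.5150*1000 / 1.52273
T = 21350 N*m


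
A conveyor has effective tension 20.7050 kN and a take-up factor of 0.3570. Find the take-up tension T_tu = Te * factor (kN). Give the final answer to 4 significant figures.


T_tu = 20.7050 * 0.3570
T_tu = 7.392 kN


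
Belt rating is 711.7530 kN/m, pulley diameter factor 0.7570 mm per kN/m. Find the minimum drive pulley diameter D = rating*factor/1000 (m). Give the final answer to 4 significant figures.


D = 711.7530 * 0.7570 / 1000
D = 0.5388 m


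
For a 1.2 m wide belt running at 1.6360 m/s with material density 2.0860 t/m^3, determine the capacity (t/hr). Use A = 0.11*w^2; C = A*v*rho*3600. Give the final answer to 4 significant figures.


A = 0.11 * 1.2^2 = 0.1584 m^2
C = 0.1584 * 1.6360 * 2.0860 * 3600
C = 1946 t/hr


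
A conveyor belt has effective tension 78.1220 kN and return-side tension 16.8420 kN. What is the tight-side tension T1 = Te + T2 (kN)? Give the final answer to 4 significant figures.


T1 = Te + T2 = 78.1220 + 16.8420
T1 = 94.96 kN


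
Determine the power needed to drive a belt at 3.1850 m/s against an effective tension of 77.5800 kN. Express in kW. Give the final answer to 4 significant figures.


P = Te * v = 77.5800 * 3.1850
P = 247.1 kW


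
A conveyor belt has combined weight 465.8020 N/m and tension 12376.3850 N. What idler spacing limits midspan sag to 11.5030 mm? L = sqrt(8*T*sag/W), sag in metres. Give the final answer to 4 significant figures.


sag = 11.5030/1000 = 0.011503 m
L = sqrt(8 * 12376.3850 * 0.011503 / 465.8020)
L = 1.564 m


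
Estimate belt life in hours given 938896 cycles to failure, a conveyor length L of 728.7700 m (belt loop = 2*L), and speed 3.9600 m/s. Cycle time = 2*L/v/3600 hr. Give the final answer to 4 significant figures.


cycle_time = 2 * 728.7700 / 3.9600 / 3600 = 0.10224 hr
life = 938896 * 0.10224 = 95990 hours


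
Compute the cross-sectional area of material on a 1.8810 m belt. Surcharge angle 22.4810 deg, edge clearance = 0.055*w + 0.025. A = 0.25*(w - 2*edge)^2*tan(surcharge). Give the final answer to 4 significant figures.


edge = 0.055*1.8810 + 0.025 = 0.128455 m
ew = 1.8810 - 2*0.128455 = 1.62409 m
A = 0.25 * 1.62409^2 * tan(22.4810 deg)
A = 0.2729 m^2


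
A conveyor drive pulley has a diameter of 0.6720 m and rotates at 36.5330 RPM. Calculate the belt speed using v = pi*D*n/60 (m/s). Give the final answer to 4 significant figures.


v = pi * 0.6720 * 36.5330 / 60
v = 1.285 m/s


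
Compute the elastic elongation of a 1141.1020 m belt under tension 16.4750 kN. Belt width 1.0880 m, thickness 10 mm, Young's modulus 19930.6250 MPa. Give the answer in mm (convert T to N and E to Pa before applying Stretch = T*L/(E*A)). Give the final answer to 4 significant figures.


A = 1.0880 * 0.01 = 0.01088 m^2
Stretch = 16.4750*1000 * 1141.1020 / (19930.6250e6 * 0.01088) * 1000
Stretch = 86.70 mm


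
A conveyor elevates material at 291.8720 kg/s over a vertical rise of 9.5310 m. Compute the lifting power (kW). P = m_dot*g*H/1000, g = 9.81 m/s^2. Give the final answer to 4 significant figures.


P = 291.8720 * 9.81 * 9.5310 / 1000
P = 27.29 kW


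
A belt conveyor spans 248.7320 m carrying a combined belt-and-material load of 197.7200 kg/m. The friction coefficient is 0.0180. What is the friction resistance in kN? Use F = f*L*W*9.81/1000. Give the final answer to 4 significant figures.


F = 0.0180 * 248.7320 * 197.7200 * 9.81 / 1000
F = 8.684 kN


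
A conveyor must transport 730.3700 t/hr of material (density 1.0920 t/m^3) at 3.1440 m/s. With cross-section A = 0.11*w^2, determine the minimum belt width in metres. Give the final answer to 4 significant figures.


A_req = 730.3700 / (3.1440 * 1.0920 * 3600) = 0.0590929 m^2
w = sqrt(0.0590929 / 0.11)
w = 0.7329 m


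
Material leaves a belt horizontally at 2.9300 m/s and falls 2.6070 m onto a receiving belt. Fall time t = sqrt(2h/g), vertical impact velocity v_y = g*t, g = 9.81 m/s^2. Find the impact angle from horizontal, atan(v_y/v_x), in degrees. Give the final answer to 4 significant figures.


t = sqrt(2*2.6070/9.81) = 0.729039 s
v_y = 9.81 * 0.729039 = 7.15187 m/s
angle = atan(7.15187 / 2.9300) = 67.72 deg


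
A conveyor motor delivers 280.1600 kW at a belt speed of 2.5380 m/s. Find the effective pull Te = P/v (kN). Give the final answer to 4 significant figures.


Te = P / v = 280.1600 / 2.5380
Te = 110.4 kN


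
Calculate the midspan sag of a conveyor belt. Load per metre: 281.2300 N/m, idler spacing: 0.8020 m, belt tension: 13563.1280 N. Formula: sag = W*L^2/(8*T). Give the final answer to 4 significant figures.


sag = 281.2300 * 0.8020^2 / (8 * 13563.1280)
sag = 0.001667 m


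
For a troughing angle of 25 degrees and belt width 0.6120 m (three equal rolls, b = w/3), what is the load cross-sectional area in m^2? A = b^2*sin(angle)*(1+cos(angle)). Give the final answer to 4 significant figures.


b = 0.6120/3 = 0.204 m
A = 0.204^2 * sin(25 deg) * (1 + cos(25 deg))
A = 0.03353 m^2


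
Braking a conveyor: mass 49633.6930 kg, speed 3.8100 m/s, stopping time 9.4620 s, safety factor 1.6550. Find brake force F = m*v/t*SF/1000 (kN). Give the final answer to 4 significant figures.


F = 49633.6930 * 3.8100 / 9.4620 * 1.6550 / 1000
F = 33.08 kN


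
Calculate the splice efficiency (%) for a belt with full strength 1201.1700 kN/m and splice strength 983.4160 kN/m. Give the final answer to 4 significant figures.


Eff = 983.4160 / 1201.1700 * 100
Eff = 81.87 %


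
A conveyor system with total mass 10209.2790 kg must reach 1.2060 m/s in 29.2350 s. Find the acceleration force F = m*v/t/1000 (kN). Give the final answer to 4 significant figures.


F = 10209.2790 * 1.2060 / 29.2350 / 1000
F = 0.4212 kN


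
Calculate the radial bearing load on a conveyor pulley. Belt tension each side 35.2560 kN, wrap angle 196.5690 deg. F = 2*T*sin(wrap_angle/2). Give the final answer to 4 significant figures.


F = 2 * 35.2560 * sin(196.5690/2 deg)
F = 69.78 kN


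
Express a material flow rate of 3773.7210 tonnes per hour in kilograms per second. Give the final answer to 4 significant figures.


m_dot = 3773.7210 * 1000 / 3600
m_dot = 1048 kg/s


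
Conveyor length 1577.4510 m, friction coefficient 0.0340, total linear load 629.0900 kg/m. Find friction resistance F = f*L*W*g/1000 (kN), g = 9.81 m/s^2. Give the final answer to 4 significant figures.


F = 0.0340 * 1577.4510 * 629.0900 * 9.81 / 1000
F = 331.0 kN


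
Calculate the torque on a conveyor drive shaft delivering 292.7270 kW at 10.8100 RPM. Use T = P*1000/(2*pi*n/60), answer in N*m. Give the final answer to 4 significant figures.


omega = 2*pi*10.8100/60 = 1.13202 rad/s
T = 292.7270*1000 / 1.13202
T = 258600 N*m


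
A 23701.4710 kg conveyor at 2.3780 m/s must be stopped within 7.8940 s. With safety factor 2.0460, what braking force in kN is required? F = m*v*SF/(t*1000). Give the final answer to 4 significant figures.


F = 23701.4710 * 2.3780 / 7.8940 * 2.0460 / 1000
F = 14.61 kN


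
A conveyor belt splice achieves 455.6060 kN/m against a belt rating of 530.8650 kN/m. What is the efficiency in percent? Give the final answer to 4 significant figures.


Eff = 455.6060 / 530.8650 * 100
Eff = 85.82 %


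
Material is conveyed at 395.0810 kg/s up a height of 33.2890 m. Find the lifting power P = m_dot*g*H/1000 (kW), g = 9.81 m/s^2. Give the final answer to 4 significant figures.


P = 395.0810 * 9.81 * 33.2890 / 1000
P = 129.0 kW


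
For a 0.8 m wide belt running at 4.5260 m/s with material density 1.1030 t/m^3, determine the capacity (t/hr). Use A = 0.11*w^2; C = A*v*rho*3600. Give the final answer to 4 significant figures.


A = 0.11 * 0.8^2 = 0.0704 m^2
C = 0.0704 * 4.5260 * 1.1030 * 3600
C = 1265 t/hr


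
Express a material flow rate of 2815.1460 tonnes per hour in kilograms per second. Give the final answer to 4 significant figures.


m_dot = 2815.1460 * 1000 / 3600
m_dot = 782.0 kg/s


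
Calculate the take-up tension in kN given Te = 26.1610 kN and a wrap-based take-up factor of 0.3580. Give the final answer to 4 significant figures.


T_tu = 26.1610 * 0.3580
T_tu = 9.366 kN


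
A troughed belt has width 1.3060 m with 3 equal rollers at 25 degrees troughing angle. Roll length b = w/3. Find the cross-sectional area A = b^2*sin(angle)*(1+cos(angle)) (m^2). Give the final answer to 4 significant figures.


b = 1.3060/3 = 0.435333 m
A = 0.435333^2 * sin(25 deg) * (1 + cos(25 deg))
A = 0.1527 m^2


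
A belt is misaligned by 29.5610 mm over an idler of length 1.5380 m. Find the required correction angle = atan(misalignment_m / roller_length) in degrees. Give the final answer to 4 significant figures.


misalign_m = 29.5610 / 1000 = 0.029561 m
angle = atan(0.029561 / 1.5380)
angle = 1.101 deg
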